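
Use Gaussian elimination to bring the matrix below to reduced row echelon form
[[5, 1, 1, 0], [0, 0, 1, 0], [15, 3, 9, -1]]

[[1, 1/5, 0, 0], [0, 0, 1, 0], [0, 0, 0, 1]]

ρ1 -> 1/5·ρ1
  [  1  1/5  1/5   0 ]
  [  0    0    1   0 ]
  [ 15    3    9  -1 ]
ρ3 -> ρ3 − 15·ρ1
  [ 1  1/5  1/5   0 ]
  [ 0    0    1   0 ]
  [ 0    0    6  -1 ]
ρ3 -> ρ3 − 6·ρ2
  [ 1  1/5  1/5   0 ]
  [ 0    0    1   0 ]
  [ 0    0    0  -1 ]
ρ3 -> -1·ρ3
  [ 1  1/5  1/5  0 ]
  [ 0    0    1  0 ]
  [ 0    0    0  1 ]
ρ1 -> ρ1 − 1/5·ρ2
  [ 1  1/5  0  0 ]
  [ 0    0  1  0 ]
  [ 0    0  0  1 ]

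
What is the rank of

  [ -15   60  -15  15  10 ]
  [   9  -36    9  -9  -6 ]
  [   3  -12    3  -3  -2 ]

rank = 1

R1 -> -1/15·R1
  [ 1   -4  1  -1  -2/3 ]
  [ 9  -36  9  -9    -6 ]
  [ 3  -12  3  -3    -2 ]
R2 -> R2 − 9·R1
  [ 1   -4  1  -1  -2/3 ]
  [ 0    0  0   0     0 ]
  [ 3  -12  3  -3    -2 ]
R3 -> R3 − 3·R1
  [ 1  -4  1  -1  -2/3 ]
  [ 0   0  0   0     0 ]
  [ 0   0  0   0     0 ]
The reduced form has 1 nonzero row.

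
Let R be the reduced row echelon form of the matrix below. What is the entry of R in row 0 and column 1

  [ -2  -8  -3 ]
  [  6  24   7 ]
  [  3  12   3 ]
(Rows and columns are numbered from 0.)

R1 := -1/2·R1
  [ 1   4  3/2 ]
  [ 6  24    7 ]
  [ 3  12    3 ]
R2 := R2 − 6·R1
  [ 1   4  3/2 ]
  [ 0   0   -2 ]
  [ 3  12    3 ]
R3 := R3 − 3·R1
  [ 1  4   3/2 ]
  [ 0  0    -2 ]
  [ 0  0  -3/2 ]
R2 := -1/2·R2
  [ 1  4   3/2 ]
  [ 0  0     1 ]
  [ 0  0  -3/2 ]
R3 := R3 + 3/2·R2
  [ 1  4  3/2 ]
  [ 0  0    1 ]
  [ 0  0    0 ]
R1 := R1 − 3/2·R2
  [ 1  4  0 ]
  [ 0  0  1 ]
  [ 0  0  0 ]

4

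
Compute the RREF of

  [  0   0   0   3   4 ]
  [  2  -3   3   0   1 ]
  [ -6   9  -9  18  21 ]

r1 ↔ r2
  [  2  -3   3   0   1 ]
  [  0   0   0   3   4 ]
  [ -6   9  -9  18  21 ]
r1 ← 1/2·r1
  [  1  -3/2  3/2   0  1/2 ]
  [  0     0    0   3    4 ]
  [ -6     9   -9  18   21 ]
r3 ← r3 + 6·r1
  [ 1  -3/2  3/2   0  1/2 ]
  [ 0     0    0   3    4 ]
  [ 0     0    0  18   24 ]
r2 ← 1/3·r2
  [ 1  -3/2  3/2   0  1/2 ]
  [ 0     0    0   1  4/3 ]
  [ 0     0    0  18   24 ]
r3 ← r3 − 18·r2
  [ 1  -3/2  3/2  0  1/2 ]
  [ 0     0    0  1  4/3 ]
  [ 0     0    0  0    0 ]

[[1, -3/2, 3/2, 0, 1/2], [0, 0, 0, 1, 4/3], [0, 0, 0, 0, 0]]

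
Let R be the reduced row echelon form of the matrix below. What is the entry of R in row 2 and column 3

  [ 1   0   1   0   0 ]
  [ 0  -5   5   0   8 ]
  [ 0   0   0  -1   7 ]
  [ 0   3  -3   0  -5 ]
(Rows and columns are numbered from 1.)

R2 -> -1/5·R2
  [ 1  0   1   0     0 ]
  [ 0  1  -1   0  -8/5 ]
  [ 0  0   0  -1     7 ]
  [ 0  3  -3   0    -5 ]
R4 -> R4 − 3·R2
  [ 1  0   1   0     0 ]
  [ 0  1  -1   0  -8/5 ]
  [ 0  0   0  -1     7 ]
  [ 0  0   0   0  -1/5 ]
R3 -> -1·R3
  [ 1  0   1  0     0 ]
  [ 0  1  -1  0  -8/5 ]
  [ 0  0   0  1    -7 ]
  [ 0  0   0  0  -1/5 ]
R4 -> -5·R4
  [ 1  0   1  0     0 ]
  [ 0  1  -1  0  -8/5 ]
  [ 0  0   0  1    -7 ]
  [ 0  0   0  0     1 ]
R3 -> R3 + 7·R4
  [ 1  0   1  0     0 ]
  [ 0  1  -1  0  -8/5 ]
  [ 0  0   0  1     0 ]
  [ 0  0   0  0     1 ]
R2 -> R2 + 8/5·R4
  [ 1  0   1  0  0 ]
  [ 0  1  -1  0  0 ]
  [ 0  0   0  1  0 ]
  [ 0  0   0  0  1 ]

-1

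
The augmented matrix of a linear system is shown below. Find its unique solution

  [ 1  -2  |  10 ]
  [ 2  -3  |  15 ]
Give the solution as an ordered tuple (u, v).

R2 ← R2 − 2·R1
  [ 1  -2  |  10 ]
  [ 0   1  |  -5 ]
R1 ← R1 + 2·R2
  [ 1  0  |   0 ]
  [ 0  1  |  -5 ]
Reading off the last column: u = 0, v = -5.

(0, -5)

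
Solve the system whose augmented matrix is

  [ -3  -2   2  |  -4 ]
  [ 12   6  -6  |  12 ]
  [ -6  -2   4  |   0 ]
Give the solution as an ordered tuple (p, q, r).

(0, 4, 2)

r1 := -1/3·r1
  [  1  2/3  -2/3  |  4/3 ]
  [ 12    6    -6  |   12 ]
  [ -6   -2     4  |    0 ]
r2 := r2 − 12·r1
  [  1  2/3  -2/3  |  4/3 ]
  [  0   -2     2  |   -4 ]
  [ -6   -2     4  |    0 ]
r3 := r3 + 6·r1
  [ 1  2/3  -2/3  |  4/3 ]
  [ 0   -2     2  |   -4 ]
  [ 0    2     0  |    8 ]
r2 := -1/2·r2
  [ 1  2/3  -2/3  |  4/3 ]
  [ 0    1    -1  |    2 ]
  [ 0    2     0  |    8 ]
r3 := r3 − 2·r2
  [ 1  2/3  -2/3  |  4/3 ]
  [ 0    1    -1  |    2 ]
  [ 0    0     2  |    4 ]
r3 := 1/2·r3
  [ 1  2/3  -2/3  |  4/3 ]
  [ 0    1    -1  |    2 ]
  [ 0    0     1  |    2 ]
r2 := r2 + r3
  [ 1  2/3  -2/3  |  4/3 ]
  [ 0    1     0  |    4 ]
  [ 0    0     1  |    2 ]
r1 := r1 + 2/3·r3
  [ 1  2/3  0  |  8/3 ]
  [ 0    1  0  |    4 ]
  [ 0    0  1  |    2 ]
r1 := r1 − 2/3·r2
  [ 1  0  0  |  0 ]
  [ 0  1  0  |  4 ]
  [ 0  0  1  |  2 ]
Reading off the last column: p = 0, q = 4, r = 2.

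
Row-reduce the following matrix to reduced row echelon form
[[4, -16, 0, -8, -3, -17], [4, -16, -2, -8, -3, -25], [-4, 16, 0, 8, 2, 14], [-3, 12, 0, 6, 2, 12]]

ρ1 -> 1/4·ρ1
  [  1   -4   0  -2  -3/4  -17/4 ]
  [  4  -16  -2  -8    -3    -25 ]
  [ -4   16   0   8     2     14 ]
  [ -3   12   0   6     2     12 ]
ρ2 -> ρ2 − 4·ρ1
  [  1  -4   0  -2  -3/4  -17/4 ]
  [  0   0  -2   0     0     -8 ]
  [ -4  16   0   8     2     14 ]
  [ -3  12   0   6     2     12 ]
ρ3 -> ρ3 + 4·ρ1
  [  1  -4   0  -2  -3/4  -17/4 ]
  [  0   0  -2   0     0     -8 ]
  [  0   0   0   0    -1     -3 ]
  [ -3  12   0   6     2     12 ]
ρ4 -> ρ4 + 3·ρ1
  [ 1  -4   0  -2  -3/4  -17/4 ]
  [ 0   0  -2   0     0     -8 ]
  [ 0   0   0   0    -1     -3 ]
  [ 0   0   0   0  -1/4   -3/4 ]
ρ2 -> -1/2·ρ2
  [ 1  -4  0  -2  -3/4  -17/4 ]
  [ 0   0  1   0     0      4 ]
  [ 0   0  0   0    -1     -3 ]
  [ 0   0  0   0  -1/4   -3/4 ]
ρ3 -> -1·ρ3
  [ 1  -4  0  -2  -3/4  -17/4 ]
  [ 0   0  1   0     0      4 ]
  [ 0   0  0   0     1      3 ]
  [ 0   0  0   0  -1/4   -3/4 ]
ρ4 -> ρ4 + 1/4·ρ3
  [ 1  -4  0  -2  -3/4  -17/4 ]
  [ 0   0  1   0     0      4 ]
  [ 0   0  0   0     1      3 ]
  [ 0   0  0   0     0      0 ]
ρ1 -> ρ1 + 3/4·ρ3
  [ 1  -4  0  -2  0  -2 ]
  [ 0   0  1   0  0   4 ]
  [ 0   0  0   0  1   3 ]
  [ 0   0  0   0  0   0 ]

[[1, -4, 0, -2, 0, -2], [0, 0, 1, 0, 0, 4], [0, 0, 0, 0, 1, 3], [0, 0, 0, 0, 0, 0]]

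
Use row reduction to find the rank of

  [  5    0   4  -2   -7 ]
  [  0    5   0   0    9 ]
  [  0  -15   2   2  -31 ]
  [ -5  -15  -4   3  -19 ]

rank = 4

R1 -> 1/5·R1
  [  1    0  4/5  -2/5  -7/5 ]
  [  0    5    0     0     9 ]
  [  0  -15    2     2   -31 ]
  [ -5  -15   -4     3   -19 ]
R4 -> R4 + 5·R1
  [ 1    0  4/5  -2/5  -7/5 ]
  [ 0    5    0     0     9 ]
  [ 0  -15    2     2   -31 ]
  [ 0  -15    0     1   -26 ]
R2 -> 1/5·R2
  [ 1    0  4/5  -2/5  -7/5 ]
  [ 0    1    0     0   9/5 ]
  [ 0  -15    2     2   -31 ]
  [ 0  -15    0     1   -26 ]
R3 -> R3 + 15·R2
  [ 1    0  4/5  -2/5  -7/5 ]
  [ 0    1    0     0   9/5 ]
  [ 0    0    2     2    -4 ]
  [ 0  -15    0     1   -26 ]
R4 -> R4 + 15·R2
  [ 1  0  4/5  -2/5  -7/5 ]
  [ 0  1    0     0   9/5 ]
  [ 0  0    2     2    -4 ]
  [ 0  0    0     1     1 ]
R3 -> 1/2·R3
  [ 1  0  4/5  -2/5  -7/5 ]
  [ 0  1    0     0   9/5 ]
  [ 0  0    1     1    -2 ]
  [ 0  0    0     1     1 ]
R3 -> R3 − R4
  [ 1  0  4/5  -2/5  -7/5 ]
  [ 0  1    0     0   9/5 ]
  [ 0  0    1     0    -3 ]
  [ 0  0    0     1     1 ]
R1 -> R1 + 2/5·R4
  [ 1  0  4/5  0   -1 ]
  [ 0  1    0  0  9/5 ]
  [ 0  0    1  0   -3 ]
  [ 0  0    0  1    1 ]
R1 -> R1 − 4/5·R3
  [ 1  0  0  0  7/5 ]
  [ 0  1  0  0  9/5 ]
  [ 0  0  1  0   -3 ]
  [ 0  0  0  1    1 ]
The reduced form has 4 nonzero rows.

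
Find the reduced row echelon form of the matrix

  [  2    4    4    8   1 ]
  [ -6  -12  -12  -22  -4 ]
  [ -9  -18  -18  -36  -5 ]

Multiply R1 by 1/2.
  [  1    2    2    4  1/2 ]
  [ -6  -12  -12  -22   -4 ]
  [ -9  -18  -18  -36   -5 ]
Add 6 times R1 to R2.
  [  1    2    2    4  1/2 ]
  [  0    0    0    2   -1 ]
  [ -9  -18  -18  -36   -5 ]
Add 9 times R1 to R3.
  [ 1  2  2  4   1/2 ]
  [ 0  0  0  2    -1 ]
  [ 0  0  0  0  -1/2 ]
Multiply R2 by 1/2.
  [ 1  2  2  4   1/2 ]
  [ 0  0  0  1  -1/2 ]
  [ 0  0  0  0  -1/2 ]
Multiply R3 by -2.
  [ 1  2  2  4   1/2 ]
  [ 0  0  0  1  -1/2 ]
  [ 0  0  0  0     1 ]
Add 1/2 times R3 to R2.
  [ 1  2  2  4  1/2 ]
  [ 0  0  0  1    0 ]
  [ 0  0  0  0    1 ]
Subtract 1/2 times R3 from R1.
  [ 1  2  2  4  0 ]
  [ 0  0  0  1  0 ]
  [ 0  0  0  0  1 ]
Subtract 4 times R2 from R1.
  [ 1  2  2  0  0 ]
  [ 0  0  0  1  0 ]
  [ 0  0  0  0  1 ]

[[1, 2, 2, 0, 0], [0, 0, 0, 1, 0], [0, 0, 0, 0, 1]]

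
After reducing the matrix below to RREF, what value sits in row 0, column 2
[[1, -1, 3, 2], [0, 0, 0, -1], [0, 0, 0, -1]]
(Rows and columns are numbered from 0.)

Multiply r2 by -1.
  [ 1  -1  3   2 ]
  [ 0   0  0   1 ]
  [ 0   0  0  -1 ]
Add r2 to r3.
  [ 1  -1  3  2 ]
  [ 0   0  0  1 ]
  [ 0   0  0  0 ]
Subtract 2 times r2 from r1.
  [ 1  -1  3  0 ]
  [ 0   0  0  1 ]
  [ 0   0  0  0 ]

3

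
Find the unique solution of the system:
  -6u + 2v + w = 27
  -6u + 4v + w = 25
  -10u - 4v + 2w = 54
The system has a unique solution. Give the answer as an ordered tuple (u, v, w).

Form the augmented matrix and row-reduce:
  [  -6   2  1  |  27 ]
  [  -6   4  1  |  25 ]
  [ -10  -4  2  |  54 ]
R1 → -1/6·R1
  [   1  -1/3  -1/6  |  -9/2 ]
  [  -6     4     1  |    25 ]
  [ -10    -4     2  |    54 ]
R2 → R2 + 6·R1
  [   1  -1/3  -1/6  |  -9/2 ]
  [   0     2     0  |    -2 ]
  [ -10    -4     2  |    54 ]
R3 → R3 + 10·R1
  [ 1   -1/3  -1/6  |  -9/2 ]
  [ 0      2     0  |    -2 ]
  [ 0  -22/3   1/3  |     9 ]
R2 → 1/2·R2
  [ 1   -1/3  -1/6  |  -9/2 ]
  [ 0      1     0  |    -1 ]
  [ 0  -22/3   1/3  |     9 ]
R3 → R3 + 22/3·R2
  [ 1  -1/3  -1/6  |  -9/2 ]
  [ 0     1     0  |    -1 ]
  [ 0     0   1/3  |   5/3 ]
R3 → 3·R3
  [ 1  -1/3  -1/6  |  -9/2 ]
  [ 0     1     0  |    -1 ]
  [ 0     0     1  |     5 ]
R1 → R1 + 1/6·R3
  [ 1  -1/3  0  |  -11/3 ]
  [ 0     1  0  |     -1 ]
  [ 0     0  1  |      5 ]
R1 → R1 + 1/3·R2
  [ 1  0  0  |  -4 ]
  [ 0  1  0  |  -1 ]
  [ 0  0  1  |   5 ]
Reading off the last column: u = -4, v = -1, w = 5.

(-4, -1, 5)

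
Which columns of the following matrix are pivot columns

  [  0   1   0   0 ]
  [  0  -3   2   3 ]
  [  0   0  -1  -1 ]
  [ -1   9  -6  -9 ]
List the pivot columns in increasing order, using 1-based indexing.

1, 2, 3, 4

ρ1 <-> ρ4
ρ1 → -1·ρ1
ρ2 → -1/3·ρ2
ρ4 → ρ4 − ρ2
ρ3 → -1·ρ3
ρ4 → ρ4 − 2/3·ρ3
ρ4 → 3·ρ4
ρ3 → ρ3 − ρ4
ρ2 → ρ2 + ρ4
ρ1 → ρ1 − 9·ρ4
ρ2 → ρ2 + 2/3·ρ3
ρ1 → ρ1 − 6·ρ3
ρ1 → ρ1 + 9·ρ2
Pivot columns are the columns containing a leading 1.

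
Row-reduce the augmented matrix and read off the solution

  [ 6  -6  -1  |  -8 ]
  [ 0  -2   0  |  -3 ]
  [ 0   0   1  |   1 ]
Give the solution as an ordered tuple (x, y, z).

Multiply r1 by 1/6.
  [ 1  -1  -1/6  |  -4/3 ]
  [ 0  -2     0  |    -3 ]
  [ 0   0     1  |     1 ]
Multiply r2 by -1/2.
  [ 1  -1  -1/6  |  -4/3 ]
  [ 0   1     0  |   3/2 ]
  [ 0   0     1  |     1 ]
Add 1/6 times r3 to r1.
  [ 1  -1  0  |  -7/6 ]
  [ 0   1  0  |   3/2 ]
  [ 0   0  1  |     1 ]
Add r2 to r1.
  [ 1  0  0  |  1/3 ]
  [ 0  1  0  |  3/2 ]
  [ 0  0  1  |    1 ]
Reading off the last column: x = 1/3, y = 3/2, z = 1.

(1/3, 3/2, 1)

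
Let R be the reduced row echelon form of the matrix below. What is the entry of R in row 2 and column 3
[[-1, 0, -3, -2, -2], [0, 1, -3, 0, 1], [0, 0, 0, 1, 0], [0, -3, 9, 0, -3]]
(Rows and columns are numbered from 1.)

ρ1 → -1·ρ1
  [ 1   0   3  2   2 ]
  [ 0   1  -3  0   1 ]
  [ 0   0   0  1   0 ]
  [ 0  -3   9  0  -3 ]
ρ4 → ρ4 + 3·ρ2
  [ 1  0   3  2  2 ]
  [ 0  1  -3  0  1 ]
  [ 0  0   0  1  0 ]
  [ 0  0   0  0  0 ]
ρ1 → ρ1 − 2·ρ3
  [ 1  0   3  0  2 ]
  [ 0  1  -3  0  1 ]
  [ 0  0   0  1  0 ]
  [ 0  0   0  0  0 ]

-3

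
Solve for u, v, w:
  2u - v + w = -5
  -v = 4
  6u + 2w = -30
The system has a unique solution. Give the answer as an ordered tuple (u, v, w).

(-6, -4, 3)

Form the augmented matrix and row-reduce:
  [ 2  -1  1  |   -5 ]
  [ 0  -1  0  |    4 ]
  [ 6   0  2  |  -30 ]
R1 → 1/2·R1
  [ 1  -1/2  1/2  |  -5/2 ]
  [ 0    -1    0  |     4 ]
  [ 6     0    2  |   -30 ]
R3 → R3 − 6·R1
  [ 1  -1/2  1/2  |  -5/2 ]
  [ 0    -1    0  |     4 ]
  [ 0     3   -1  |   -15 ]
R2 → -1·R2
  [ 1  -1/2  1/2  |  -5/2 ]
  [ 0     1    0  |    -4 ]
  [ 0     3   -1  |   -15 ]
R3 → R3 − 3·R2
  [ 1  -1/2  1/2  |  -5/2 ]
  [ 0     1    0  |    -4 ]
  [ 0     0   -1  |    -3 ]
R3 → -1·R3
  [ 1  -1/2  1/2  |  -5/2 ]
  [ 0     1    0  |    -4 ]
  [ 0     0    1  |     3 ]
R1 → R1 − 1/2·R3
  [ 1  -1/2  0  |  -4 ]
  [ 0     1  0  |  -4 ]
  [ 0     0  1  |   3 ]
R1 → R1 + 1/2·R2
  [ 1  0  0  |  -6 ]
  [ 0  1  0  |  -4 ]
  [ 0  0  1  |   3 ]
Reading off the last column: u = -6, v = -4, w = 3.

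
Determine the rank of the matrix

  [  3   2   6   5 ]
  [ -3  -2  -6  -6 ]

R1 := 1/3·R1
  [  1  2/3   2  5/3 ]
  [ -3   -2  -6   -6 ]
R2 := R2 + 3·R1
  [ 1  2/3  2  5/3 ]
  [ 0    0  0   -1 ]
R2 := -1·R2
  [ 1  2/3  2  5/3 ]
  [ 0    0  0    1 ]
R1 := R1 − 5/3·R2
  [ 1  2/3  2  0 ]
  [ 0    0  0  1 ]
The reduced form has 2 nonzero rows.

rank = 2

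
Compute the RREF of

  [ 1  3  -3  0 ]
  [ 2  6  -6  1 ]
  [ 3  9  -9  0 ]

[[1, 3, -3, 0], [0, 0, 0, 1], [0, 0, 0, 0]]

R2 := R2 − 2·R1
  [ 1  3  -3  0 ]
  [ 0  0   0  1 ]
  [ 3  9  -9  0 ]
R3 := R3 − 3·R1
  [ 1  3  -3  0 ]
  [ 0  0   0  1 ]
  [ 0  0   0  0 ]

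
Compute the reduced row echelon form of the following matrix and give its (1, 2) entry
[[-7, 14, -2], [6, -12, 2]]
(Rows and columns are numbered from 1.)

Multiply R1 by -1/7.
  [ 1   -2  2/7 ]
  [ 6  -12    2 ]
Subtract 6 times R1 from R2.
  [ 1  -2  2/7 ]
  [ 0   0  2/7 ]
Multiply R2 by 7/2.
  [ 1  -2  2/7 ]
  [ 0   0    1 ]
Subtract 2/7 times R2 from R1.
  [ 1  -2  0 ]
  [ 0   0  1 ]

-2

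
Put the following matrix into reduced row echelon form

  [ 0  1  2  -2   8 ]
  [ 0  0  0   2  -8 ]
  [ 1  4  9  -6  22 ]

ρ1 <-> ρ3
ρ2 <-> ρ3
ρ3 ← 1/2·ρ3
ρ2 ← ρ2 + 2·ρ3
ρ1 ← ρ1 + 6·ρ3
ρ1 ← ρ1 − 4·ρ2

[[1, 0, 1, 0, -2], [0, 1, 2, 0, 0], [0, 0, 0, 1, -4]]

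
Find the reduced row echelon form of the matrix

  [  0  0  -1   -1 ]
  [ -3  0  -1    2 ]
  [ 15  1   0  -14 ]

R1 <-> R2
  [ -3  0  -1    2 ]
  [  0  0  -1   -1 ]
  [ 15  1   0  -14 ]
R1 -> -1/3·R1
  [  1  0  1/3  -2/3 ]
  [  0  0   -1    -1 ]
  [ 15  1    0   -14 ]
R3 -> R3 − 15·R1
  [ 1  0  1/3  -2/3 ]
  [ 0  0   -1    -1 ]
  [ 0  1   -5    -4 ]
R2 <-> R3
  [ 1  0  1/3  -2/3 ]
  [ 0  1   -5    -4 ]
  [ 0  0   -1    -1 ]
R3 -> -1·R3
  [ 1  0  1/3  -2/3 ]
  [ 0  1   -5    -4 ]
  [ 0  0    1     1 ]
R2 -> R2 + 5·R3
  [ 1  0  1/3  -2/3 ]
  [ 0  1    0     1 ]
  [ 0  0    1     1 ]
R1 -> R1 − 1/3·R3
  [ 1  0  0  -1 ]
  [ 0  1  0   1 ]
  [ 0  0  1   1 ]

[[1, 0, 0, -1], [0, 1, 0, 1], [0, 0, 1, 1]]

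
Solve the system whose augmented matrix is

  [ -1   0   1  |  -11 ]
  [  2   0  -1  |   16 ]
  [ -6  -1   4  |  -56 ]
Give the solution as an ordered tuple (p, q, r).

R1 := -1·R1
  [  1   0  -1  |   11 ]
  [  2   0  -1  |   16 ]
  [ -6  -1   4  |  -56 ]
R2 := R2 − 2·R1
  [  1   0  -1  |   11 ]
  [  0   0   1  |   -6 ]
  [ -6  -1   4  |  -56 ]
R3 := R3 + 6·R1
  [ 1   0  -1  |  11 ]
  [ 0   0   1  |  -6 ]
  [ 0  -1  -2  |  10 ]
R2 <=> R3
  [ 1   0  -1  |  11 ]
  [ 0  -1  -2  |  10 ]
  [ 0   0   1  |  -6 ]
R2 := -1·R2
  [ 1  0  -1  |   11 ]
  [ 0  1   2  |  -10 ]
  [ 0  0   1  |   -6 ]
R2 := R2 − 2·R3
  [ 1  0  -1  |  11 ]
  [ 0  1   0  |   2 ]
  [ 0  0   1  |  -6 ]
R1 := R1 + R3
  [ 1  0  0  |   5 ]
  [ 0  1  0  |   2 ]
  [ 0  0  1  |  -6 ]
Reading off the last column: p = 5, q = 2, r = -6.

(5, 2, -6)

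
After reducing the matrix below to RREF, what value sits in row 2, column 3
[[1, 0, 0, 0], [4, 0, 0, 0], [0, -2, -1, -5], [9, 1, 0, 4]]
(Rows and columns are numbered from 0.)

R2 → R2 − 4·R1
  [ 1   0   0   0 ]
  [ 0   0   0   0 ]
  [ 0  -2  -1  -5 ]
  [ 9   1   0   4 ]
R4 → R4 − 9·R1
  [ 1   0   0   0 ]
  [ 0   0   0   0 ]
  [ 0  -2  -1  -5 ]
  [ 0   1   0   4 ]
R2 ↔ R3
  [ 1   0   0   0 ]
  [ 0  -2  -1  -5 ]
  [ 0   0   0   0 ]
  [ 0   1   0   4 ]
R2 → -1/2·R2
  [ 1  0    0    0 ]
  [ 0  1  1/2  5/2 ]
  [ 0  0    0    0 ]
  [ 0  1    0    4 ]
R4 → R4 − R2
  [ 1  0     0    0 ]
  [ 0  1   1/2  5/2 ]
  [ 0  0     0    0 ]
  [ 0  0  -1/2  3/2 ]
R3 ↔ R4
  [ 1  0     0    0 ]
  [ 0  1   1/2  5/2 ]
  [ 0  0  -1/2  3/2 ]
  [ 0  0     0    0 ]
R3 → -2·R3
  [ 1  0    0    0 ]
  [ 0  1  1/2  5/2 ]
  [ 0  0    1   -3 ]
  [ 0  0    0    0 ]
R2 → R2 − 1/2·R3
  [ 1  0  0   0 ]
  [ 0  1  0   4 ]
  [ 0  0  1  -3 ]
  [ 0  0  0   0 ]

-3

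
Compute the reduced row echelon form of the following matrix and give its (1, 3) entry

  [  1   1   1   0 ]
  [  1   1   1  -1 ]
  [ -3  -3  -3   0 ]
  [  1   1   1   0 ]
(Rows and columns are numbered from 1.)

1

Subtract r1 from r2.
Add 3 times r1 to r3.
Subtract r1 from r4.
Multiply r2 by -1.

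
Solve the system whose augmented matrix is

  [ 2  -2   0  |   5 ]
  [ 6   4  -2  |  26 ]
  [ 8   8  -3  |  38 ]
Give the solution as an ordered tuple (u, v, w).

ρ1 ← 1/2·ρ1
  [ 1  -1   0  |  5/2 ]
  [ 6   4  -2  |   26 ]
  [ 8   8  -3  |   38 ]
ρ2 ← ρ2 − 6·ρ1
  [ 1  -1   0  |  5/2 ]
  [ 0  10  -2  |   11 ]
  [ 8   8  -3  |   38 ]
ρ3 ← ρ3 − 8·ρ1
  [ 1  -1   0  |  5/2 ]
  [ 0  10  -2  |   11 ]
  [ 0  16  -3  |   18 ]
ρ2 ← 1/10·ρ2
  [ 1  -1     0  |    5/2 ]
  [ 0   1  -1/5  |  11/10 ]
  [ 0  16    -3  |     18 ]
ρ3 ← ρ3 − 16·ρ2
  [ 1  -1     0  |    5/2 ]
  [ 0   1  -1/5  |  11/10 ]
  [ 0   0   1/5  |    2/5 ]
ρ3 ← 5·ρ3
  [ 1  -1     0  |    5/2 ]
  [ 0   1  -1/5  |  11/10 ]
  [ 0   0     1  |      2 ]
ρ2 ← ρ2 + 1/5·ρ3
  [ 1  -1  0  |  5/2 ]
  [ 0   1  0  |  3/2 ]
  [ 0   0  1  |    2 ]
ρ1 ← ρ1 + ρ2
  [ 1  0  0  |    4 ]
  [ 0  1  0  |  3/2 ]
  [ 0  0  1  |    2 ]
Reading off the last column: u = 4, v = 3/2, w = 2.

(4, 3/2, 2)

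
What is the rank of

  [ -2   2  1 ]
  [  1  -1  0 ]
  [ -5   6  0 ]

R1 -> -1/2·R1
  [  1  -1  -1/2 ]
  [  1  -1     0 ]
  [ -5   6     0 ]
R2 -> R2 − R1
  [  1  -1  -1/2 ]
  [  0   0   1/2 ]
  [ -5   6     0 ]
R3 -> R3 + 5·R1
  [ 1  -1  -1/2 ]
  [ 0   0   1/2 ]
  [ 0   1  -5/2 ]
R2 <-> R3
  [ 1  -1  -1/2 ]
  [ 0   1  -5/2 ]
  [ 0   0   1/2 ]
R3 -> 2·R3
  [ 1  -1  -1/2 ]
  [ 0   1  -5/2 ]
  [ 0   0     1 ]
R2 -> R2 + 5/2·R3
  [ 1  -1  -1/2 ]
  [ 0   1     0 ]
  [ 0   0     1 ]
R1 -> R1 + 1/2·R3
  [ 1  -1  0 ]
  [ 0   1  0 ]
  [ 0   0  1 ]
R1 -> R1 + R2
  [ 1  0  0 ]
  [ 0  1  0 ]
  [ 0  0  1 ]
The reduced form has 3 nonzero rows.

rank = 3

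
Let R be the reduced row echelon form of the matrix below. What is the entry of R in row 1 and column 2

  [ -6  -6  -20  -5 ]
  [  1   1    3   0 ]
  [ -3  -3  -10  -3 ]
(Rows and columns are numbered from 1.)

1

R1 → -1/6·R1
  [  1   1  10/3  5/6 ]
  [  1   1     3    0 ]
  [ -3  -3   -10   -3 ]
R2 → R2 − R1
  [  1   1  10/3   5/6 ]
  [  0   0  -1/3  -5/6 ]
  [ -3  -3   -10    -3 ]
R3 → R3 + 3·R1
  [ 1  1  10/3   5/6 ]
  [ 0  0  -1/3  -5/6 ]
  [ 0  0     0  -1/2 ]
R2 → -3·R2
  [ 1  1  10/3   5/6 ]
  [ 0  0     1   5/2 ]
  [ 0  0     0  -1/2 ]
R3 → -2·R3
  [ 1  1  10/3  5/6 ]
  [ 0  0     1  5/2 ]
  [ 0  0     0    1 ]
R2 → R2 − 5/2·R3
  [ 1  1  10/3  5/6 ]
  [ 0  0     1    0 ]
  [ 0  0     0    1 ]
R1 → R1 − 5/6·R3
  [ 1  1  10/3  0 ]
  [ 0  0     1  0 ]
  [ 0  0     0  1 ]
R1 → R1 − 10/3·R2
  [ 1  1  0  0 ]
  [ 0  0  1  0 ]
  [ 0  0  0  1 ]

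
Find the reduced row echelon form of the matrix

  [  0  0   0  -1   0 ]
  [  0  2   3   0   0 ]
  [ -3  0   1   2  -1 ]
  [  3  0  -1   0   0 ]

[[1, 0, -1/3, 0, 0], [0, 1, 3/2, 0, 0], [0, 0, 0, 1, 0], [0, 0, 0, 0, 1]]

R1 <=> R3
  [ -3  0   1   2  -1 ]
  [  0  2   3   0   0 ]
  [  0  0   0  -1   0 ]
  [  3  0  -1   0   0 ]
R1 := -1/3·R1
  [ 1  0  -1/3  -2/3  1/3 ]
  [ 0  2     3     0    0 ]
  [ 0  0     0    -1    0 ]
  [ 3  0    -1     0    0 ]
R4 := R4 − 3·R1
  [ 1  0  -1/3  -2/3  1/3 ]
  [ 0  2     3     0    0 ]
  [ 0  0     0    -1    0 ]
  [ 0  0     0     2   -1 ]
R2 := 1/2·R2
  [ 1  0  -1/3  -2/3  1/3 ]
  [ 0  1   3/2     0    0 ]
  [ 0  0     0    -1    0 ]
  [ 0  0     0     2   -1 ]
R3 := -1·R3
  [ 1  0  -1/3  -2/3  1/3 ]
  [ 0  1   3/2     0    0 ]
  [ 0  0     0     1    0 ]
  [ 0  0     0     2   -1 ]
R4 := R4 − 2·R3
  [ 1  0  -1/3  -2/3  1/3 ]
  [ 0  1   3/2     0    0 ]
  [ 0  0     0     1    0 ]
  [ 0  0     0     0   -1 ]
R4 := -1·R4
  [ 1  0  -1/3  -2/3  1/3 ]
  [ 0  1   3/2     0    0 ]
  [ 0  0     0     1    0 ]
  [ 0  0     0     0    1 ]
R1 := R1 − 1/3·R4
  [ 1  0  -1/3  -2/3  0 ]
  [ 0  1   3/2     0  0 ]
  [ 0  0     0     1  0 ]
  [ 0  0     0     0  1 ]
R1 := R1 + 2/3·R3
  [ 1  0  -1/3  0  0 ]
  [ 0  1   3/2  0  0 ]
  [ 0  0     0  1  0 ]
  [ 0  0     0  0  1 ]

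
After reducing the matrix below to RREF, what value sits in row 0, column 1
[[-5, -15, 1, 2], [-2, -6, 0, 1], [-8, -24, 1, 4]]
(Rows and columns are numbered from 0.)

3

R1 ← -1/5·R1
  [  1    3  -1/5  -2/5 ]
  [ -2   -6     0     1 ]
  [ -8  -24     1     4 ]
R2 ← R2 + 2·R1
  [  1    3  -1/5  -2/5 ]
  [  0    0  -2/5   1/5 ]
  [ -8  -24     1     4 ]
R3 ← R3 + 8·R1
  [ 1  3  -1/5  -2/5 ]
  [ 0  0  -2/5   1/5 ]
  [ 0  0  -3/5   4/5 ]
R2 ← -5/2·R2
  [ 1  3  -1/5  -2/5 ]
  [ 0  0     1  -1/2 ]
  [ 0  0  -3/5   4/5 ]
R3 ← R3 + 3/5·R2
  [ 1  3  -1/5  -2/5 ]
  [ 0  0     1  -1/2 ]
  [ 0  0     0   1/2 ]
R3 ← 2·R3
  [ 1  3  -1/5  -2/5 ]
  [ 0  0     1  -1/2 ]
  [ 0  0     0     1 ]
R2 ← R2 + 1/2·R3
  [ 1  3  -1/5  -2/5 ]
  [ 0  0     1     0 ]
  [ 0  0     0     1 ]
R1 ← R1 + 2/5·R3
  [ 1  3  -1/5  0 ]
  [ 0  0     1  0 ]
  [ 0  0     0  1 ]
R1 ← R1 + 1/5·R2
  [ 1  3  0  0 ]
  [ 0  0  1  0 ]
  [ 0  0  0  1 ]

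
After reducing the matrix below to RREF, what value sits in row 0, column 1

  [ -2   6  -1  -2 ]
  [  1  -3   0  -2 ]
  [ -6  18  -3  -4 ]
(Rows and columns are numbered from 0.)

R1 := -1/2·R1
  [  1  -3  1/2   1 ]
  [  1  -3    0  -2 ]
  [ -6  18   -3  -4 ]
R2 := R2 − R1
  [  1  -3   1/2   1 ]
  [  0   0  -1/2  -3 ]
  [ -6  18    -3  -4 ]
R3 := R3 + 6·R1
  [ 1  -3   1/2   1 ]
  [ 0   0  -1/2  -3 ]
  [ 0   0     0   2 ]
R2 := -2·R2
  [ 1  -3  1/2  1 ]
  [ 0   0    1  6 ]
  [ 0   0    0  2 ]
R3 := 1/2·R3
  [ 1  -3  1/2  1 ]
  [ 0   0    1  6 ]
  [ 0   0    0  1 ]
R2 := R2 − 6·R3
  [ 1  -3  1/2  1 ]
  [ 0   0    1  0 ]
  [ 0   0    0  1 ]
R1 := R1 − R3
  [ 1  -3  1/2  0 ]
  [ 0   0    1  0 ]
  [ 0   0    0  1 ]
R1 := R1 − 1/2·R2
  [ 1  -3  0  0 ]
  [ 0   0  1  0 ]
  [ 0   0  0  1 ]

-3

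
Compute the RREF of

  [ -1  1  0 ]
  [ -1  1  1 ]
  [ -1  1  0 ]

R1 := -1·R1
  [  1  -1  0 ]
  [ -1   1  1 ]
  [ -1   1  0 ]
R2 := R2 + R1
  [  1  -1  0 ]
  [  0   0  1 ]
  [ -1   1  0 ]
R3 := R3 + R1
  [ 1  -1  0 ]
  [ 0   0  1 ]
  [ 0   0  0 ]

[[1, -1, 0], [0, 0, 1], [0, 0, 0]]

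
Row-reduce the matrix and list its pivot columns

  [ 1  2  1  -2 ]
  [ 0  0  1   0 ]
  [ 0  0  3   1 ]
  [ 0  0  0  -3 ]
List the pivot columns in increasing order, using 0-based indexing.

R3 -> R3 − 3·R2
  [ 1  2  1  -2 ]
  [ 0  0  1   0 ]
  [ 0  0  0   1 ]
  [ 0  0  0  -3 ]
R4 -> R4 + 3·R3
  [ 1  2  1  -2 ]
  [ 0  0  1   0 ]
  [ 0  0  0   1 ]
  [ 0  0  0   0 ]
R1 -> R1 + 2·R3
  [ 1  2  1  0 ]
  [ 0  0  1  0 ]
  [ 0  0  0  1 ]
  [ 0  0  0  0 ]
R1 -> R1 − R2
  [ 1  2  0  0 ]
  [ 0  0  1  0 ]
  [ 0  0  0  1 ]
  [ 0  0  0  0 ]
Pivot columns are the columns containing a leading 1.

0, 2, 3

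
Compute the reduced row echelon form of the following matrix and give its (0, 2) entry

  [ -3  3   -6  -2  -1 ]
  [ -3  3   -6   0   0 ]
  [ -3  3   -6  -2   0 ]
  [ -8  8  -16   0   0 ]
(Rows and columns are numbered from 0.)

r1 := -1/3·r1
  [  1  -1    2  2/3  1/3 ]
  [ -3   3   -6    0    0 ]
  [ -3   3   -6   -2    0 ]
  [ -8   8  -16    0    0 ]
r2 := r2 + 3·r1
  [  1  -1    2  2/3  1/3 ]
  [  0   0    0    2    1 ]
  [ -3   3   -6   -2    0 ]
  [ -8   8  -16    0    0 ]
r3 := r3 + 3·r1
  [  1  -1    2  2/3  1/3 ]
  [  0   0    0    2    1 ]
  [  0   0    0    0    1 ]
  [ -8   8  -16    0    0 ]
r4 := r4 + 8·r1
  [ 1  -1  2   2/3  1/3 ]
  [ 0   0  0     2    1 ]
  [ 0   0  0     0    1 ]
  [ 0   0  0  16/3  8/3 ]
r2 := 1/2·r2
  [ 1  -1  2   2/3  1/3 ]
  [ 0   0  0     1  1/2 ]
  [ 0   0  0     0    1 ]
  [ 0   0  0  16/3  8/3 ]
r4 := r4 − 16/3·r2
  [ 1  -1  2  2/3  1/3 ]
  [ 0   0  0    1  1/2 ]
  [ 0   0  0    0    1 ]
  [ 0   0  0    0    0 ]
r2 := r2 − 1/2·r3
  [ 1  -1  2  2/3  1/3 ]
  [ 0   0  0    1    0 ]
  [ 0   0  0    0    1 ]
  [ 0   0  0    0    0 ]
r1 := r1 − 1/3·r3
  [ 1  -1  2  2/3  0 ]
  [ 0   0  0    1  0 ]
  [ 0   0  0    0  1 ]
  [ 0   0  0    0  0 ]
r1 := r1 − 2/3·r2
  [ 1  -1  2  0  0 ]
  [ 0   0  0  1  0 ]
  [ 0   0  0  0  1 ]
  [ 0   0  0  0  0 ]

2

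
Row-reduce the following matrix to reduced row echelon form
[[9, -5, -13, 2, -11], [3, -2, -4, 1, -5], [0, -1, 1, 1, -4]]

R1 -> 1/9·R1
  [ 1  -5/9  -13/9  2/9  -11/9 ]
  [ 3    -2     -4    1     -5 ]
  [ 0    -1      1    1     -4 ]
R2 -> R2 − 3·R1
  [ 1  -5/9  -13/9  2/9  -11/9 ]
  [ 0  -1/3    1/3  1/3   -4/3 ]
  [ 0    -1      1    1     -4 ]
R2 -> -3·R2
  [ 1  -5/9  -13/9  2/9  -11/9 ]
  [ 0     1     -1   -1      4 ]
  [ 0    -1      1    1     -4 ]
R3 -> R3 + R2
  [ 1  -5/9  -13/9  2/9  -11/9 ]
  [ 0     1     -1   -1      4 ]
  [ 0     0      0    0      0 ]
R1 -> R1 + 5/9·R2
  [ 1  0  -2  -1/3  1 ]
  [ 0  1  -1    -1  4 ]
  [ 0  0   0     0  0 ]

[[1, 0, -2, -1/3, 1], [0, 1, -1, -1, 4], [0, 0, 0, 0, 0]]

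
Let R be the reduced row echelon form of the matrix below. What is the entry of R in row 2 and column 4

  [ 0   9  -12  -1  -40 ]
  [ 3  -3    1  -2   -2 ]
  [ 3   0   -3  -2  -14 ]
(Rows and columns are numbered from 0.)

4

R1 <=> R2
  [ 3  -3    1  -2   -2 ]
  [ 0   9  -12  -1  -40 ]
  [ 3   0   -3  -2  -14 ]
R1 -> 1/3·R1
  [ 1  -1  1/3  -2/3  -2/3 ]
  [ 0   9  -12    -1   -40 ]
  [ 3   0   -3    -2   -14 ]
R3 -> R3 − 3·R1
  [ 1  -1  1/3  -2/3  -2/3 ]
  [ 0   9  -12    -1   -40 ]
  [ 0   3   -4     0   -12 ]
R2 -> 1/9·R2
  [ 1  -1   1/3  -2/3   -2/3 ]
  [ 0   1  -4/3  -1/9  -40/9 ]
  [ 0   3    -4     0    -12 ]
R3 -> R3 − 3·R2
  [ 1  -1   1/3  -2/3   -2/3 ]
  [ 0   1  -4/3  -1/9  -40/9 ]
  [ 0   0     0   1/3    4/3 ]
R3 -> 3·R3
  [ 1  -1   1/3  -2/3   -2/3 ]
  [ 0   1  -4/3  -1/9  -40/9 ]
  [ 0   0     0     1      4 ]
R2 -> R2 + 1/9·R3
  [ 1  -1   1/3  -2/3  -2/3 ]
  [ 0   1  -4/3     0    -4 ]
  [ 0   0     0     1     4 ]
R1 -> R1 + 2/3·R3
  [ 1  -1   1/3  0   2 ]
  [ 0   1  -4/3  0  -4 ]
  [ 0   0     0  1   4 ]
R1 -> R1 + R2
  [ 1  0    -1  0  -2 ]
  [ 0  1  -4/3  0  -4 ]
  [ 0  0     0  1   4 ]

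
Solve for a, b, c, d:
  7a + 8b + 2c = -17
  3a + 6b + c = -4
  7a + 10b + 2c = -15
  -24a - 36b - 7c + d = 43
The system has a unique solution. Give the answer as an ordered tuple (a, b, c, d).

(-5, 1, 5, -6)

Form the augmented matrix and row-reduce:
  [   7    8   2  0  |  -17 ]
  [   3    6   1  0  |   -4 ]
  [   7   10   2  0  |  -15 ]
  [ -24  -36  -7  1  |   43 ]
R1 → 1/7·R1
  [   1  8/7  2/7  0  |  -17/7 ]
  [   3    6    1  0  |     -4 ]
  [   7   10    2  0  |    -15 ]
  [ -24  -36   -7  1  |     43 ]
R2 → R2 − 3·R1
  [   1   8/7  2/7  0  |  -17/7 ]
  [   0  18/7  1/7  0  |   23/7 ]
  [   7    10    2  0  |    -15 ]
  [ -24   -36   -7  1  |     43 ]
R3 → R3 − 7·R1
  [   1   8/7  2/7  0  |  -17/7 ]
  [   0  18/7  1/7  0  |   23/7 ]
  [   0     2    0  0  |      2 ]
  [ -24   -36   -7  1  |     43 ]
R4 → R4 + 24·R1
  [ 1    8/7   2/7  0  |   -17/7 ]
  [ 0   18/7   1/7  0  |    23/7 ]
  [ 0      2     0  0  |       2 ]
  [ 0  -60/7  -1/7  1  |  -107/7 ]
R2 → 7/18·R2
  [ 1    8/7   2/7  0  |   -17/7 ]
  [ 0      1  1/18  0  |   23/18 ]
  [ 0      2     0  0  |       2 ]
  [ 0  -60/7  -1/7  1  |  -107/7 ]
R3 → R3 − 2·R2
  [ 1    8/7   2/7  0  |   -17/7 ]
  [ 0      1  1/18  0  |   23/18 ]
  [ 0      0  -1/9  0  |    -5/9 ]
  [ 0  -60/7  -1/7  1  |  -107/7 ]
R4 → R4 + 60/7·R2
  [ 1  8/7   2/7  0  |  -17/7 ]
  [ 0    1  1/18  0  |  23/18 ]
  [ 0    0  -1/9  0  |   -5/9 ]
  [ 0    0   1/3  1  |  -13/3 ]
R3 → -9·R3
  [ 1  8/7   2/7  0  |  -17/7 ]
  [ 0    1  1/18  0  |  23/18 ]
  [ 0    0     1  0  |      5 ]
  [ 0    0   1/3  1  |  -13/3 ]
R4 → R4 − 1/3·R3
  [ 1  8/7   2/7  0  |  -17/7 ]
  [ 0    1  1/18  0  |  23/18 ]
  [ 0    0     1  0  |      5 ]
  [ 0    0     0  1  |     -6 ]
R2 → R2 − 1/18·R3
  [ 1  8/7  2/7  0  |  -17/7 ]
  [ 0    1    0  0  |      1 ]
  [ 0    0    1  0  |      5 ]
  [ 0    0    0  1  |     -6 ]
R1 → R1 − 2/7·R3
  [ 1  8/7  0  0  |  -27/7 ]
  [ 0    1  0  0  |      1 ]
  [ 0    0  1  0  |      5 ]
  [ 0    0  0  1  |     -6 ]
R1 → R1 − 8/7·R2
  [ 1  0  0  0  |  -5 ]
  [ 0  1  0  0  |   1 ]
  [ 0  0  1  0  |   5 ]
  [ 0  0  0  1  |  -6 ]
Reading off the last column: a = -5, b = 1, c = 5, d = -6.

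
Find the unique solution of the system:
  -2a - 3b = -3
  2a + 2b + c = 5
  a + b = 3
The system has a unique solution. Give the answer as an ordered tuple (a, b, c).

Form the augmented matrix and row-reduce:
  [ -2  -3  0  |  -3 ]
  [  2   2  1  |   5 ]
  [  1   1  0  |   3 ]
R1 -> -1/2·R1
  [ 1  3/2  0  |  3/2 ]
  [ 2    2  1  |    5 ]
  [ 1    1  0  |    3 ]
R2 -> R2 − 2·R1
  [ 1  3/2  0  |  3/2 ]
  [ 0   -1  1  |    2 ]
  [ 1    1  0  |    3 ]
R3 -> R3 − R1
  [ 1   3/2  0  |  3/2 ]
  [ 0    -1  1  |    2 ]
  [ 0  -1/2  0  |  3/2 ]
R2 -> -1·R2
  [ 1   3/2   0  |  3/2 ]
  [ 0     1  -1  |   -2 ]
  [ 0  -1/2   0  |  3/2 ]
R3 -> R3 + 1/2·R2
  [ 1  3/2     0  |  3/2 ]
  [ 0    1    -1  |   -2 ]
  [ 0    0  -1/2  |  1/2 ]
R3 -> -2·R3
  [ 1  3/2   0  |  3/2 ]
  [ 0    1  -1  |   -2 ]
  [ 0    0   1  |   -1 ]
R2 -> R2 + R3
  [ 1  3/2  0  |  3/2 ]
  [ 0    1  0  |   -3 ]
  [ 0    0  1  |   -1 ]
R1 -> R1 − 3/2·R2
  [ 1  0  0  |   6 ]
  [ 0  1  0  |  -3 ]
  [ 0  0  1  |  -1 ]
Reading off the last column: a = 6, b = -3, c = -1.

(6, -3, -1)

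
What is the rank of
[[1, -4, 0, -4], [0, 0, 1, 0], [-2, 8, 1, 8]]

r3 → r3 + 2·r1
r3 → r3 − r2
The reduced form has 2 nonzero rows.

rank = 2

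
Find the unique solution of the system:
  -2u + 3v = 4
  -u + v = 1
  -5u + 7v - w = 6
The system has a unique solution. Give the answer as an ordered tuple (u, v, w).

Form the augmented matrix and row-reduce:
  [ -2  3   0  |  4 ]
  [ -1  1   0  |  1 ]
  [ -5  7  -1  |  6 ]
R1 → -1/2·R1
R2 → R2 + R1
R3 → R3 + 5·R1
R2 → -2·R2
R3 → R3 + 1/2·R2
R3 → -1·R3
R1 → R1 + 3/2·R2
Reading off the last column: u = 1, v = 2, w = 3.

(1, 2, 3)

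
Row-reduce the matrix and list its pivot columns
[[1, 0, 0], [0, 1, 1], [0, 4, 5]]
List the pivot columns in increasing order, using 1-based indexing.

ρ3 := ρ3 − 4·ρ2
  [ 1  0  0 ]
  [ 0  1  1 ]
  [ 0  0  1 ]
ρ2 := ρ2 − ρ3
  [ 1  0  0 ]
  [ 0  1  0 ]
  [ 0  0  1 ]
Pivot columns are the columns containing a leading 1.

1, 2, 3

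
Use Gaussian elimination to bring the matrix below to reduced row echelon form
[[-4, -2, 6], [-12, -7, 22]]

R1 → -1/4·R1
  [   1  1/2  -3/2 ]
  [ -12   -7    22 ]
R2 → R2 + 12·R1
  [ 1  1/2  -3/2 ]
  [ 0   -1     4 ]
R2 → -1·R2
  [ 1  1/2  -3/2 ]
  [ 0    1    -4 ]
R1 → R1 − 1/2·R2
  [ 1  0  1/2 ]
  [ 0  1   -4 ]

[[1, 0, 1/2], [0, 1, -4]]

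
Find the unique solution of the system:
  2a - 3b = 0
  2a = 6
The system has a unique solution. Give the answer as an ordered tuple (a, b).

(3, 2)

Form the augmented matrix and row-reduce:
  [ 2  -3  |  0 ]
  [ 2   0  |  6 ]
Multiply R1 by 1/2.
  [ 1  -3/2  |  0 ]
  [ 2     0  |  6 ]
Subtract 2 times R1 from R2.
  [ 1  -3/2  |  0 ]
  [ 0     3  |  6 ]
Multiply R2 by 1/3.
  [ 1  -3/2  |  0 ]
  [ 0     1  |  2 ]
Add 3/2 times R2 to R1.
  [ 1  0  |  3 ]
  [ 0  1  |  2 ]
Reading off the last column: a = 3, b = 2.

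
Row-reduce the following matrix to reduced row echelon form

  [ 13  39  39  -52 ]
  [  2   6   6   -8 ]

[[1, 3, 3, -4], [0, 0, 0, 0]]

r1 -> 1/13·r1
  [ 1  3  3  -4 ]
  [ 2  6  6  -8 ]
r2 -> r2 − 2·r1
  [ 1  3  3  -4 ]
  [ 0  0  0   0 ]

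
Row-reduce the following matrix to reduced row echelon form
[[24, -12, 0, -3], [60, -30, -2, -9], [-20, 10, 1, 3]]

r1 -> 1/24·r1
r2 -> r2 − 60·r1
r3 -> r3 + 20·r1
r2 -> -1/2·r2
r3 -> r3 − r2
r3 -> -4·r3
r2 -> r2 − 3/4·r3
r1 -> r1 + 1/8·r3

[[1, -1/2, 0, 0], [0, 0, 1, 0], [0, 0, 0, 1]]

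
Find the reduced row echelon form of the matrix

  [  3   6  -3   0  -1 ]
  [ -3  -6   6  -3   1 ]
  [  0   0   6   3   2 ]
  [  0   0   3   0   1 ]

R1 -> 1/3·R1
  [  1   2  -1   0  -1/3 ]
  [ -3  -6   6  -3     1 ]
  [  0   0   6   3     2 ]
  [  0   0   3   0     1 ]
R2 -> R2 + 3·R1
  [ 1  2  -1   0  -1/3 ]
  [ 0  0   3  -3     0 ]
  [ 0  0   6   3     2 ]
  [ 0  0   3   0     1 ]
R2 -> 1/3·R2
  [ 1  2  -1   0  -1/3 ]
  [ 0  0   1  -1     0 ]
  [ 0  0   6   3     2 ]
  [ 0  0   3   0     1 ]
R3 -> R3 − 6·R2
  [ 1  2  -1   0  -1/3 ]
  [ 0  0   1  -1     0 ]
  [ 0  0   0   9     2 ]
  [ 0  0   3   0     1 ]
R4 -> R4 − 3·R2
  [ 1  2  -1   0  -1/3 ]
  [ 0  0   1  -1     0 ]
  [ 0  0   0   9     2 ]
  [ 0  0   0   3     1 ]
R3 -> 1/9·R3
  [ 1  2  -1   0  -1/3 ]
  [ 0  0   1  -1     0 ]
  [ 0  0   0   1   2/9 ]
  [ 0  0   0   3     1 ]
R4 -> R4 − 3·R3
  [ 1  2  -1   0  -1/3 ]
  [ 0  0   1  -1     0 ]
  [ 0  0   0   1   2/9 ]
  [ 0  0   0   0   1/3 ]
R4 -> 3·R4
  [ 1  2  -1   0  -1/3 ]
  [ 0  0   1  -1     0 ]
  [ 0  0   0   1   2/9 ]
  [ 0  0   0   0     1 ]
R3 -> R3 − 2/9·R4
  [ 1  2  -1   0  -1/3 ]
  [ 0  0   1  -1     0 ]
  [ 0  0   0   1     0 ]
  [ 0  0   0   0     1 ]
R1 -> R1 + 1/3·R4
  [ 1  2  -1   0  0 ]
  [ 0  0   1  -1  0 ]
  [ 0  0   0   1  0 ]
  [ 0  0   0   0  1 ]
R2 -> R2 + R3
  [ 1  2  -1  0  0 ]
  [ 0  0   1  0  0 ]
  [ 0  0   0  1  0 ]
  [ 0  0   0  0  1 ]
R1 -> R1 + R2
  [ 1  2  0  0  0 ]
  [ 0  0  1  0  0 ]
  [ 0  0  0  1  0 ]
  [ 0  0  0  0  1 ]

[[1, 2, 0, 0, 0], [0, 0, 1, 0, 0], [0, 0, 0, 1, 0], [0, 0, 0, 0, 1]]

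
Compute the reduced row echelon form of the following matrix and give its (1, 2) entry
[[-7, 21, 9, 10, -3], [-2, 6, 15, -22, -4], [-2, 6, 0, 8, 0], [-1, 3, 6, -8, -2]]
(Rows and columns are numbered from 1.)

R1 -> -1/7·R1
  [  1  -3  -9/7  -10/7  3/7 ]
  [ -2   6    15    -22   -4 ]
  [ -2   6     0      8    0 ]
  [ -1   3     6     -8   -2 ]
R2 -> R2 + 2·R1
  [  1  -3  -9/7   -10/7    3/7 ]
  [  0   0  87/7  -174/7  -22/7 ]
  [ -2   6     0       8      0 ]
  [ -1   3     6      -8     -2 ]
R3 -> R3 + 2·R1
  [  1  -3   -9/7   -10/7    3/7 ]
  [  0   0   87/7  -174/7  -22/7 ]
  [  0   0  -18/7    36/7    6/7 ]
  [ -1   3      6      -8     -2 ]
R4 -> R4 + R1
  [ 1  -3   -9/7   -10/7    3/7 ]
  [ 0   0   87/7  -174/7  -22/7 ]
  [ 0   0  -18/7    36/7    6/7 ]
  [ 0   0   33/7   -66/7  -11/7 ]
R2 -> 7/87·R2
  [ 1  -3   -9/7  -10/7     3/7 ]
  [ 0   0      1     -2  -22/87 ]
  [ 0   0  -18/7   36/7     6/7 ]
  [ 0   0   33/7  -66/7   -11/7 ]
R3 -> R3 + 18/7·R2
  [ 1  -3  -9/7  -10/7     3/7 ]
  [ 0   0     1     -2  -22/87 ]
  [ 0   0     0      0    6/29 ]
  [ 0   0  33/7  -66/7   -11/7 ]
R4 -> R4 − 33/7·R2
  [ 1  -3  -9/7  -10/7     3/7 ]
  [ 0   0     1     -2  -22/87 ]
  [ 0   0     0      0    6/29 ]
  [ 0   0     0      0  -11/29 ]
R3 -> 29/6·R3
  [ 1  -3  -9/7  -10/7     3/7 ]
  [ 0   0     1     -2  -22/87 ]
  [ 0   0     0      0       1 ]
  [ 0   0     0      0  -11/29 ]
R4 -> R4 + 11/29·R3
  [ 1  -3  -9/7  -10/7     3/7 ]
  [ 0   0     1     -2  -22/87 ]
  [ 0   0     0      0       1 ]
  [ 0   0     0      0       0 ]
R2 -> R2 + 22/87·R3
  [ 1  -3  -9/7  -10/7  3/7 ]
  [ 0   0     1     -2    0 ]
  [ 0   0     0      0    1 ]
  [ 0   0     0      0    0 ]
R1 -> R1 − 3/7·R3
  [ 1  -3  -9/7  -10/7  0 ]
  [ 0   0     1     -2  0 ]
  [ 0   0     0      0  1 ]
  [ 0   0     0      0  0 ]
R1 -> R1 + 9/7·R2
  [ 1  -3  0  -4  0 ]
  [ 0   0  1  -2  0 ]
  [ 0   0  0   0  1 ]
  [ 0   0  0   0  0 ]

-3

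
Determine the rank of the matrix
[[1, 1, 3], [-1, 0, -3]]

R2 := R2 + R1
  [ 1  1  3 ]
  [ 0  1  0 ]
R1 := R1 − R2
  [ 1  0  3 ]
  [ 0  1  0 ]
The reduced form has 2 nonzero rows.

rank = 2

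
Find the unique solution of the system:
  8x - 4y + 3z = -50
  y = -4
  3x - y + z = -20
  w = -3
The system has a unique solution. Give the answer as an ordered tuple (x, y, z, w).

Form the augmented matrix and row-reduce:
  [ 8  -4  3  0  |  -50 ]
  [ 0   1  0  0  |   -4 ]
  [ 3  -1  1  0  |  -20 ]
  [ 0   0  0  1  |   -3 ]
ρ1 → 1/8·ρ1
  [ 1  -1/2  3/8  0  |  -25/4 ]
  [ 0     1    0  0  |     -4 ]
  [ 3    -1    1  0  |    -20 ]
  [ 0     0    0  1  |     -3 ]
ρ3 → ρ3 − 3·ρ1
  [ 1  -1/2   3/8  0  |  -25/4 ]
  [ 0     1     0  0  |     -4 ]
  [ 0   1/2  -1/8  0  |   -5/4 ]
  [ 0     0     0  1  |     -3 ]
ρ3 → ρ3 − 1/2·ρ2
  [ 1  -1/2   3/8  0  |  -25/4 ]
  [ 0     1     0  0  |     -4 ]
  [ 0     0  -1/8  0  |    3/4 ]
  [ 0     0     0  1  |     -3 ]
ρ3 → -8·ρ3
  [ 1  -1/2  3/8  0  |  -25/4 ]
  [ 0     1    0  0  |     -4 ]
  [ 0     0    1  0  |     -6 ]
  [ 0     0    0  1  |     -3 ]
ρ1 → ρ1 − 3/8·ρ3
  [ 1  -1/2  0  0  |  -4 ]
  [ 0     1  0  0  |  -4 ]
  [ 0     0  1  0  |  -6 ]
  [ 0     0  0  1  |  -3 ]
ρ1 → ρ1 + 1/2·ρ2
  [ 1  0  0  0  |  -6 ]
  [ 0  1  0  0  |  -4 ]
  [ 0  0  1  0  |  -6 ]
  [ 0  0  0  1  |  -3 ]
Reading off the last column: x = -6, y = -4, z = -6, w = -3.

(-6, -4, -6, -3)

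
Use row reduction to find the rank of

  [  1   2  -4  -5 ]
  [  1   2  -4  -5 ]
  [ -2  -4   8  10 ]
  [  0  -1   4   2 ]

Subtract ρ1 from ρ2.
  [  1   2  -4  -5 ]
  [  0   0   0   0 ]
  [ -2  -4   8  10 ]
  [  0  -1   4   2 ]
Add 2 times ρ1 to ρ3.
  [ 1   2  -4  -5 ]
  [ 0   0   0   0 ]
  [ 0   0   0   0 ]
  [ 0  -1   4   2 ]
Swap ρ2 and ρ4.
  [ 1   2  -4  -5 ]
  [ 0  -1   4   2 ]
  [ 0   0   0   0 ]
  [ 0   0   0   0 ]
Multiply ρ2 by -1.
  [ 1  2  -4  -5 ]
  [ 0  1  -4  -2 ]
  [ 0  0   0   0 ]
  [ 0  0   0   0 ]
Subtract 2 times ρ2 from ρ1.
  [ 1  0   4  -1 ]
  [ 0  1  -4  -2 ]
  [ 0  0   0   0 ]
  [ 0  0   0   0 ]
The reduced form has 2 nonzero rows.

rank = 2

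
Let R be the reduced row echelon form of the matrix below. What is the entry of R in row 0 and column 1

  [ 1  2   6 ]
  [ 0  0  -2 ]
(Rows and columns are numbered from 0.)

Multiply ρ2 by -1/2.
  [ 1  2  6 ]
  [ 0  0  1 ]
Subtract 6 times ρ2 from ρ1.
  [ 1  2  0 ]
  [ 0  0  1 ]

2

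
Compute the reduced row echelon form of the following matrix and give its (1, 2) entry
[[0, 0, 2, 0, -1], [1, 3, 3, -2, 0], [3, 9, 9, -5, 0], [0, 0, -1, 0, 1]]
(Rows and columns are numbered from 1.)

3

Swap R1 and R2.
  [ 1  3   3  -2   0 ]
  [ 0  0   2   0  -1 ]
  [ 3  9   9  -5   0 ]
  [ 0  0  -1   0   1 ]
Subtract 3 times R1 from R3.
  [ 1  3   3  -2   0 ]
  [ 0  0   2   0  -1 ]
  [ 0  0   0   1   0 ]
  [ 0  0  -1   0   1 ]
Multiply R2 by 1/2.
  [ 1  3   3  -2     0 ]
  [ 0  0   1   0  -1/2 ]
  [ 0  0   0   1     0 ]
  [ 0  0  -1   0     1 ]
Add R2 to R4.
  [ 1  3  3  -2     0 ]
  [ 0  0  1   0  -1/2 ]
  [ 0  0  0   1     0 ]
  [ 0  0  0   0   1/2 ]
Multiply R4 by 2.
  [ 1  3  3  -2     0 ]
  [ 0  0  1   0  -1/2 ]
  [ 0  0  0   1     0 ]
  [ 0  0  0   0     1 ]
Add 1/2 times R4 to R2.
  [ 1  3  3  -2  0 ]
  [ 0  0  1   0  0 ]
  [ 0  0  0   1  0 ]
  [ 0  0  0   0  1 ]
Add 2 times R3 to R1.
  [ 1  3  3  0  0 ]
  [ 0  0  1  0  0 ]
  [ 0  0  0  1  0 ]
  [ 0  0  0  0  1 ]
Subtract 3 times R2 from R1.
  [ 1  3  0  0  0 ]
  [ 0  0  1  0  0 ]
  [ 0  0  0  1  0 ]
  [ 0  0  0  0  1 ]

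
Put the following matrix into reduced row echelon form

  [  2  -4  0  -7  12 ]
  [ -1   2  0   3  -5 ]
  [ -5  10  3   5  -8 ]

R1 := 1/2·R1
  [  1  -2  0  -7/2   6 ]
  [ -1   2  0     3  -5 ]
  [ -5  10  3     5  -8 ]
R2 := R2 + R1
  [  1  -2  0  -7/2   6 ]
  [  0   0  0  -1/2   1 ]
  [ -5  10  3     5  -8 ]
R3 := R3 + 5·R1
  [ 1  -2  0   -7/2   6 ]
  [ 0   0  0   -1/2   1 ]
  [ 0   0  3  -25/2  22 ]
R2 <-> R3
  [ 1  -2  0   -7/2   6 ]
  [ 0   0  3  -25/2  22 ]
  [ 0   0  0   -1/2   1 ]
R2 := 1/3·R2
  [ 1  -2  0   -7/2     6 ]
  [ 0   0  1  -25/6  22/3 ]
  [ 0   0  0   -1/2     1 ]
R3 := -2·R3
  [ 1  -2  0   -7/2     6 ]
  [ 0   0  1  -25/6  22/3 ]
  [ 0   0  0      1    -2 ]
R2 := R2 + 25/6·R3
  [ 1  -2  0  -7/2   6 ]
  [ 0   0  1     0  -1 ]
  [ 0   0  0     1  -2 ]
R1 := R1 + 7/2·R3
  [ 1  -2  0  0  -1 ]
  [ 0   0  1  0  -1 ]
  [ 0   0  0  1  -2 ]

[[1, -2, 0, 0, -1], [0, 0, 1, 0, -1], [0, 0, 0, 1, -2]]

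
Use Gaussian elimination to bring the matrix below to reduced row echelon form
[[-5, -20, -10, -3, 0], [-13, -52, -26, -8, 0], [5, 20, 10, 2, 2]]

[[1, 4, 2, 0, 0], [0, 0, 0, 1, 0], [0, 0, 0, 0, 1]]

ρ1 ← -1/5·ρ1
  [   1    4    2  3/5  0 ]
  [ -13  -52  -26   -8  0 ]
  [   5   20   10    2  2 ]
ρ2 ← ρ2 + 13·ρ1
  [ 1   4   2   3/5  0 ]
  [ 0   0   0  -1/5  0 ]
  [ 5  20  10     2  2 ]
ρ3 ← ρ3 − 5·ρ1
  [ 1  4  2   3/5  0 ]
  [ 0  0  0  -1/5  0 ]
  [ 0  0  0    -1  2 ]
ρ2 ← -5·ρ2
  [ 1  4  2  3/5  0 ]
  [ 0  0  0    1  0 ]
  [ 0  0  0   -1  2 ]
ρ3 ← ρ3 + ρ2
  [ 1  4  2  3/5  0 ]
  [ 0  0  0    1  0 ]
  [ 0  0  0    0  2 ]
ρ3 ← 1/2·ρ3
  [ 1  4  2  3/5  0 ]
  [ 0  0  0    1  0 ]
  [ 0  0  0    0  1 ]
ρ1 ← ρ1 − 3/5·ρ2
  [ 1  4  2  0  0 ]
  [ 0  0  0  1  0 ]
  [ 0  0  0  0  1 ]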